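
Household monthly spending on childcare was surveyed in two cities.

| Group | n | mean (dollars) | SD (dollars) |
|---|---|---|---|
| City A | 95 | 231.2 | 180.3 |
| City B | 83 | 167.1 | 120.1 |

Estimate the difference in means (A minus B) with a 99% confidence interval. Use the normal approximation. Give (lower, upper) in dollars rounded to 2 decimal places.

Per-group SEs: s₁/√n₁ = 180.3/√95 = 18.4984, s₂/√n₂ = 120.1/√83 = 13.1827.
Unpooled SE of the difference: √(342.19080256 + 173.78357929) = 22.7151.
Margin of error = z* · SE = 2.576 × 22.7151 = 58.5141.
x̄₁ − x̄₂ = 231.2 − 167.1 = 64.1000.
CI: 64.1000 ± 58.5141 = (5.59, 122.61).

(5.59, 122.61)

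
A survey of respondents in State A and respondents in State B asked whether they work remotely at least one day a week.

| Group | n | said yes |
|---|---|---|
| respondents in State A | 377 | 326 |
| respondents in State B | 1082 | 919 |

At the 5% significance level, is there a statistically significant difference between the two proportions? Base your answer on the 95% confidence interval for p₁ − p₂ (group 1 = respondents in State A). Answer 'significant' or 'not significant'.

Sample proportions: 326/377 = 0.8647, 919/1082 = 0.8494.
Each SE is √(p̂(1−p̂)/n): √(0.8647·0.1353/377) = 0.01762 and √(0.8494·0.1506/1082) = 0.01087.
SE(p̂₁ − p̂₂) = √(SE₁² + SE₂²) = √(0.0003104644 + 0.0001181569) = 0.02070, since the two samples are independent.
At 95% confidence z* = 1.960; margin = 1.960 × 0.02070 = 0.04057.
The difference is 0.8647 − 0.8494 = 0.0153, so the interval is 0.0153 ± 0.04057 = (-0.02527, 0.05587).
The interval (-0.02527, 0.05587) contains 0, so the difference is not significant.

not significant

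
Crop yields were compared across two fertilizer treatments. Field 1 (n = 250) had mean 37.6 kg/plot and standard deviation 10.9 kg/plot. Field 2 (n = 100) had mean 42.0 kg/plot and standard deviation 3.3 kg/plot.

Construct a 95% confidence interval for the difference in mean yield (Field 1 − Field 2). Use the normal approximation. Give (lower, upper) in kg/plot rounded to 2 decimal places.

Standard errors of each mean: 10.9/√250 = 0.6894 and 3.3/√100 = 0.3300.
SE(x̄₁ − x̄₂) = √(0.6894² + 0.3300²) = 0.7643 for independent samples with unequal variances.
With z* = 1.960, the margin is 1.960 × 0.7643 = 1.4980.
x̄₁ − x̄₂ = 37.6 − 42.0 = -4.4000; the interval is -4.4000 ± 1.4980 = (-5.90, -2.90).

(-5.90, -2.90)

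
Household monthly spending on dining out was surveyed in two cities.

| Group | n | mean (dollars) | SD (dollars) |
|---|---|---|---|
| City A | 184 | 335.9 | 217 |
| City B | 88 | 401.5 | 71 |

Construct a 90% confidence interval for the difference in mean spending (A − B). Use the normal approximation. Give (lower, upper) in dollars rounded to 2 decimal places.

(-94.71, -36.49)

Per-group SEs: s₁/√n₁ = 217/√184 = 15.9975, s₂/√n₂ = 71/√88 = 7.5686.
Unpooled SE of the difference: √(255.92000625 + 57.28370596) = 17.6976.
Margin of error = z* · SE = 1.645 × 17.6976 = 29.1126.
x̄₁ − x̄₂ = 335.9 − 401.5 = -65.6000.
CI: -65.6000 ± 29.1126 = (-94.71, -36.49).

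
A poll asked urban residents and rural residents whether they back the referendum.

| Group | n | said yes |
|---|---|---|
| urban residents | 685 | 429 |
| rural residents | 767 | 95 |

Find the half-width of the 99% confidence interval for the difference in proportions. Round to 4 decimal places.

0.0566

First, p̂₁ = 429/685 = 0.6263; p̂₂ = 95/767 = 0.1239.
The two standard errors are √(0.6263×0.3737/685) = 0.01848 and √(0.1239×0.8761/767) = 0.01190.
Because the samples are independent, SE_diff = √(0.01848² + 0.01190²) = 0.02198.
Using z* = 2.576 for 99%, ME = 2.576 × 0.02198 = 0.05662.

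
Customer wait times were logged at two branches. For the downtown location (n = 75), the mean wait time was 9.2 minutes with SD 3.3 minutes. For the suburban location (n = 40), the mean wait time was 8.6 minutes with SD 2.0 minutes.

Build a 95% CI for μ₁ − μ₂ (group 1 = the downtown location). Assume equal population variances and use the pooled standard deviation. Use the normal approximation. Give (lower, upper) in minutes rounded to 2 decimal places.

s_p = √[((n₁−1)s₁² + (n₂−1)s₂²)/(n₁+n₂−2)] = √[(74·3.3² + 39·2.0²)/113] = 2.9175.
SE = 2.9175·√(1/75 + 1/40) = 0.5712.
With z* = 1.960, margin = 1.960 × 0.5712 = 1.1196.
x̄₁ − x̄₂ = 9.2 − 8.6 = 0.6000; interval 0.6000 ± 1.1196 = (-0.52, 1.72).

(-0.52, 1.72)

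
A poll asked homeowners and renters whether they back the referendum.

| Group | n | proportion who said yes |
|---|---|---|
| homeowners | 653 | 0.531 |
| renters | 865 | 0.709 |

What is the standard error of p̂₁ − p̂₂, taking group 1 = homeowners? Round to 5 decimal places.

0.02490

The two standard errors are √(0.5310×0.4690/653) = 0.01953 and √(0.7090×0.2910/865) = 0.01544.
Because the samples are independent, SE_diff = √(0.01953² + 0.01544²) = 0.02490.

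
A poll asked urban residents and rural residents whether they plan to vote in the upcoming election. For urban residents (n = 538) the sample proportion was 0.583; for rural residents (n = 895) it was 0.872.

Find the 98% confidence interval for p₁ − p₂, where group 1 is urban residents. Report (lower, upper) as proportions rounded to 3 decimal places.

(-0.345, -0.233)

The two standard errors are √(0.5830×0.4170/538) = 0.02126 and √(0.8720×0.1280/895) = 0.01117.
Because the samples are independent, SE_diff = √(0.02126² + 0.01117²) = 0.02402.
Using z* = 2.326 for 98%, ME = 2.326 × 0.02402 = 0.05587.
p̂₁ − p̂₂ = -0.2890; interval -0.2890 ± 0.05587 gives (-0.345, -0.233).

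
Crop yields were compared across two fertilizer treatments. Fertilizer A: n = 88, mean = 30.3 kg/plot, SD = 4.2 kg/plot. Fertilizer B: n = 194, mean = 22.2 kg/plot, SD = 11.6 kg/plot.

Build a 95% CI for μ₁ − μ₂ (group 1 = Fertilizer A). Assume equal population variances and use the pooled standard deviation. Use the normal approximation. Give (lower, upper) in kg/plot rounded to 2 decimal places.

(5.60, 10.60)

s_p = √[((n₁−1)s₁² + (n₂−1)s₂²)/(n₁+n₂−2)] = √[(87·4.2² + 193·11.6²)/280] = 9.9112.
SE = 9.9112·√(1/88 + 1/194) = 1.2738.
With z* = 1.960, margin = 1.960 × 1.2738 = 2.4966.
x̄₁ − x̄₂ = 30.3 − 22.2 = 8.1000; interval 8.1000 ± 2.4966 = (5.60, 10.60).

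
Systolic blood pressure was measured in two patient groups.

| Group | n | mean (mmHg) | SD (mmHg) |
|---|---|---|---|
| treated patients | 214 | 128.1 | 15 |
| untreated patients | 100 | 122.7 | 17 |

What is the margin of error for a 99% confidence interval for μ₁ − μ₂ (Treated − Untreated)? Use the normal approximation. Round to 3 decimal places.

Per-group SEs: s₁/√n₁ = 15/√214 = 1.0254, s₂/√n₂ = 17/√100 = 1.7000.
Unpooled SE of the difference: √(1.05144516 + 2.89) = 1.9853.
Margin of error = z* · SE = 2.576 × 1.9853 = 5.1141.

5.114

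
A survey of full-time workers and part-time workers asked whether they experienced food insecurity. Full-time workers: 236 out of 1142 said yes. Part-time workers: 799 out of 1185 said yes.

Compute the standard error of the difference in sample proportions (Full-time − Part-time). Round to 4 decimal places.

First, p̂₁ = 236/1142 = 0.2067; p̂₂ = 799/1185 = 0.6743.
The two standard errors are √(0.2067×0.7933/1142) = 0.01198 and √(0.6743×0.3257/1185) = 0.01361.
Because the samples are independent, SE_diff = √(0.01198² + 0.01361²) = 0.01813.

0.0181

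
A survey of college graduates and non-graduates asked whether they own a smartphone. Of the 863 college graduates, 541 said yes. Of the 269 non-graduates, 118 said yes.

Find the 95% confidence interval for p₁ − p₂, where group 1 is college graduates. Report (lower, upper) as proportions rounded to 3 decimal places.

(0.121, 0.256)

First, p̂₁ = 541/863 = 0.6269; p̂₂ = 118/269 = 0.4387.
The two standard errors are √(0.6269×0.3731/863) = 0.01646 and √(0.4387×0.5613/269) = 0.03026.
Because the samples are independent, SE_diff = √(0.01646² + 0.03026²) = 0.03445.
Using z* = 1.960 for 95%, ME = 1.960 × 0.03445 = 0.06752.
p̂₁ − p̂₂ = 0.1882; interval 0.1882 ± 0.06752 gives (0.121, 0.256).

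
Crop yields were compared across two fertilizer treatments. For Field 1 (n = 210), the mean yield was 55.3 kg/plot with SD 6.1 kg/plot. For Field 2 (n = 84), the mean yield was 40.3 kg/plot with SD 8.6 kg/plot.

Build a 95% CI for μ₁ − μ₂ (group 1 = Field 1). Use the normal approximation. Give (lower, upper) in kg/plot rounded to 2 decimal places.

(12.98, 17.02)

Per-group SEs: s₁/√n₁ = 6.1/√210 = 0.4209, s₂/√n₂ = 8.6/√84 = 0.9383.
Unpooled SE of the difference: √(0.17715681 + 0.88040689) = 1.0284.
Margin of error = z* · SE = 1.960 × 1.0284 = 2.0157.
x̄₁ − x̄₂ = 55.3 − 40.3 = 15.0000.
CI: 15.0000 ± 2.0157 = (12.98, 17.02).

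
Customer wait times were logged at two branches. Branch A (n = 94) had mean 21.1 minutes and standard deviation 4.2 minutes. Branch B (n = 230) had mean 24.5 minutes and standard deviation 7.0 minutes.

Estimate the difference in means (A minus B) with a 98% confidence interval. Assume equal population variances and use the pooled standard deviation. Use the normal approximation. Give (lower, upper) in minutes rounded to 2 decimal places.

(-5.20, -1.60)

Pooled variance s_p² = [93·4.2² + 229·7.0²] / (94+230−2) = 39.9426, so s_p = 6.3200.
SE_diff = s_p·√(1/n₁ + 1/n₂) = 6.3200·√(1/94 + 1/230) = 0.7737.
z* = 2.326; margin = 2.326 × 0.7737 = 1.7996.
Difference = 21.1 − 24.5 = -3.4000.
-3.4000 ± 1.7996 → (-5.20, -1.60).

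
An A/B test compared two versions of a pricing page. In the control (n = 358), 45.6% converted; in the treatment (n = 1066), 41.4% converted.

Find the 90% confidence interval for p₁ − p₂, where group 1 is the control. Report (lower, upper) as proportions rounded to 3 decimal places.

Each SE is √(p̂(1−p̂)/n): √(0.4560·0.5440/358) = 0.02632 and √(0.4140·0.5860/1066) = 0.01509.
SE(p̂₁ − p̂₂) = √(SE₁² + SE₂²) = √(0.0006927424 + 0.0002277081) = 0.03034, since the two samples are independent.
At 90% confidence z* = 1.645; margin = 1.645 × 0.03034 = 0.04991.
The difference is 0.4560 − 0.4140 = 0.0420, so the interval is 0.0420 ± 0.04991 = (-0.008, 0.092).

(-0.008, 0.092)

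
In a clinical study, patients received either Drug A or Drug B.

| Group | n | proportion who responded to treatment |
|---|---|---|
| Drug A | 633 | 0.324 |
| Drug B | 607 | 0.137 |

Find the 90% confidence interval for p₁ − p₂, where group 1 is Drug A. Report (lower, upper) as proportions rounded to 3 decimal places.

(0.149, 0.225)

SE₁ = √(p̂₁(1−p̂₁)/n₁) = √(0.3240·0.6760/633) = 0.01860; SE₂ = √(0.1370·0.8630/607) = 0.01396.
Independent samples: SE of the difference = √(SE₁² + SE₂²) = √(0.00034596 + 0.0001948816) = 0.02326.
z* for 90% confidence is 1.645, so the margin of error is 1.645 × 0.02326 = 0.03826.
Point estimate p̂₁ − p̂₂ = 0.3240 − 0.1370 = 0.1870.
0.1870 ± 0.03826 → (0.149, 0.225).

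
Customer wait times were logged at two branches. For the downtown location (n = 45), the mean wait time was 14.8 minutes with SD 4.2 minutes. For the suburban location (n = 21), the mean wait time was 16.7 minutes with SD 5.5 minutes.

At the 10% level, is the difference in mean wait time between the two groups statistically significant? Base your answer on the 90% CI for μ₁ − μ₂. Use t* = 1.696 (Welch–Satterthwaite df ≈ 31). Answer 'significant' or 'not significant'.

Per-group SEs: s₁/√n₁ = 4.2/√45 = 0.6261, s₂/√n₂ = 5.5/√21 = 1.2002.
Unpooled SE of the difference: √(0.39200121 + 1.44048004) = 1.3537.
Margin of error = t* · SE = 1.696 × 1.3537 = 2.2959.
x̄₁ − x̄₂ = 14.8 − 16.7 = -1.9000.
CI: -1.9000 ± 2.2959 = (-4.1959, 0.3959).
The interval (-4.1959, 0.3959) contains 0, so the difference is not significant.

not significant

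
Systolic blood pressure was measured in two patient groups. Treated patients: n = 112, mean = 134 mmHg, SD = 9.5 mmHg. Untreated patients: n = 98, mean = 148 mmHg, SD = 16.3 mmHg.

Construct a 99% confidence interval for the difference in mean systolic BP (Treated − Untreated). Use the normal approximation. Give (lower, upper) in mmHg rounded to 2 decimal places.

(-18.83, -9.17)

Per-group SEs: s₁/√n₁ = 9.5/√112 = 0.8977, s₂/√n₂ = 16.3/√98 = 1.6465.
Unpooled SE of the difference: √(0.80586529 + 2.71096225) = 1.8753.
Margin of error = z* · SE = 2.576 × 1.8753 = 4.8308.
x̄₁ − x̄₂ = 134 − 148 = -14.0000.
CI: -14.0000 ± 4.8308 = (-18.83, -9.17).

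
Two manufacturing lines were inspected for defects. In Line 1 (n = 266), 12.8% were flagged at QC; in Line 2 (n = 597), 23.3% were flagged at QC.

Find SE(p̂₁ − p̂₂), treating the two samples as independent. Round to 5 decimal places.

The two standard errors are √(0.1280×0.8720/266) = 0.02048 and √(0.2330×0.7670/597) = 0.01730.
Because the samples are independent, SE_diff = √(0.02048² + 0.01730²) = 0.02681.

0.02681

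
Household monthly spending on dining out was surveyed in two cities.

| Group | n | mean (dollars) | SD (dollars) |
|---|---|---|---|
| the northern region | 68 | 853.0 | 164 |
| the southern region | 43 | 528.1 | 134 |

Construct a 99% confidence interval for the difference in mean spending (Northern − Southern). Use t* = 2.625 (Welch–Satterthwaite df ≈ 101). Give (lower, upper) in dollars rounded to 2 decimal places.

(250.05, 399.75)

Per-group SEs: s₁/√n₁ = 164/√68 = 19.8879, s₂/√n₂ = 134/√43 = 20.4348.
Unpooled SE of the difference: √(395.52856641 + 417.58105104) = 28.5151.
Margin of error = t* · SE = 2.625 × 28.5151 = 74.8521.
x̄₁ − x̄₂ = 853.0 − 528.1 = 324.9000.
CI: 324.9000 ± 74.8521 = (250.05, 399.75).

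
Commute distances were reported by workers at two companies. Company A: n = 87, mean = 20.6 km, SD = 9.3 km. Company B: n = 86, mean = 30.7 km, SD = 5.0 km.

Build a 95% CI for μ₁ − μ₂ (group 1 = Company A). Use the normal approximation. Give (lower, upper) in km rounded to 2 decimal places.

(-12.32, -7.88)

SE₁ = s₁/√n₁ = 9.3/√87 = 0.9971; SE₂ = 5.0/√86 = 0.5392.
Independent samples, unequal variances: SE_diff = √(SE₁² + SE₂²) = √(0.99420841 + 0.29073664) = 1.1336.
z* = 1.960, so margin of error = 1.960 × 1.1336 = 2.2219.
Difference in means = 20.6 − 30.7 = -10.1000.
-10.1000 ± 2.2219 → (-12.32, -7.88).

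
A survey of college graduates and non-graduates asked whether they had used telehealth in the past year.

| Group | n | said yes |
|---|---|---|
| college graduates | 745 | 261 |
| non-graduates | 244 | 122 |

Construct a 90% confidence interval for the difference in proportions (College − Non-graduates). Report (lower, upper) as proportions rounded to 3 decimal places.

p̂₁ = 261/745 = 0.3503 and p̂₂ = 122/244 = 0.5000.
SE₁ = √(p̂₁(1−p̂₁)/n₁) = √(0.3503·0.6497/745) = 0.01748; SE₂ = √(0.5000·0.5000/244) = 0.03201.
Independent samples: SE of the difference = √(SE₁² + SE₂²) = √(0.0003055504 + 0.0010246401) = 0.03647.
z* for 90% confidence is 1.645, so the margin of error is 1.645 × 0.03647 = 0.05999.
Point estimate p̂₁ − p̂₂ = 0.3503 − 0.5000 = -0.1497.
-0.1497 ± 0.05999 → (-0.210, -0.090).

(-0.210, -0.090)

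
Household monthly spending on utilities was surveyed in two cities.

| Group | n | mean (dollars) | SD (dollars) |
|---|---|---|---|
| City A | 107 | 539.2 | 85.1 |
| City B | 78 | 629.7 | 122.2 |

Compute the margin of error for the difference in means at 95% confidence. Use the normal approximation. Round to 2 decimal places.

31.55

Per-group SEs: s₁/√n₁ = 85.1/√107 = 8.2269, s₂/√n₂ = 122.2/√78 = 13.8364.
Unpooled SE of the difference: √(67.68188361 + 191.44596496) = 16.0974.
Margin of error = z* · SE = 1.960 × 16.0974 = 31.5509.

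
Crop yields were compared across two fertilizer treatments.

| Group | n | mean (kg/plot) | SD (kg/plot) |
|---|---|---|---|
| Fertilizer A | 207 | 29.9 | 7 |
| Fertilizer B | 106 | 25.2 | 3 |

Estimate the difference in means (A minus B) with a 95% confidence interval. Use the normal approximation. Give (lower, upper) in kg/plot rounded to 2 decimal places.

SE₁ = s₁/√n₁ = 7/√207 = 0.4865; SE₂ = 3/√106 = 0.2914.
Independent samples, unequal variances: SE_diff = √(SE₁² + SE₂²) = √(0.23668225 + 0.08491396) = 0.5671.
z* = 1.960, so margin of error = 1.960 × 0.5671 = 1.1115.
Difference in means = 29.9 − 25.2 = 4.7000.
4.7000 ± 1.1115 → (3.59, 5.81).

(3.59, 5.81)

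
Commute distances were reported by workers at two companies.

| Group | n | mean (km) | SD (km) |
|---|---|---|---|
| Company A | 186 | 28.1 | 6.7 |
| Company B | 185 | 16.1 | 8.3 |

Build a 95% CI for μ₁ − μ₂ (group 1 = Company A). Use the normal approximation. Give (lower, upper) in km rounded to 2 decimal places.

Per-group SEs: s₁/√n₁ = 6.7/√186 = 0.4913, s₂/√n₂ = 8.3/√185 = 0.6102.
Unpooled SE of the difference: √(0.24137569 + 0.37234404) = 0.7834.
Margin of error = z* · SE = 1.960 × 0.7834 = 1.5355.
x̄₁ − x̄₂ = 28.1 − 16.1 = 12.0000.
CI: 12.0000 ± 1.5355 = (10.46, 13.54).

(10.46, 13.54)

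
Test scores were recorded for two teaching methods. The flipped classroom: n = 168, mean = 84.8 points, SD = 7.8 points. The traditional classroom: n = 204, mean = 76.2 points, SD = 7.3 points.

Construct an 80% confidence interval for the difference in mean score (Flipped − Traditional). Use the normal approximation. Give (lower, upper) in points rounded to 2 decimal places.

Per-group SEs: s₁/√n₁ = 7.8/√168 = 0.6018, s₂/√n₂ = 7.3/√204 = 0.5111.
Unpooled SE of the difference: √(0.36216324 + 0.26122321) = 0.7895.
Margin of error = z* · SE = 1.282 × 0.7895 = 1.0121.
x̄₁ − x̄₂ = 84.8 − 76.2 = 8.6000.
CI: 8.6000 ± 1.0121 = (7.59, 9.61).

(7.59, 9.61)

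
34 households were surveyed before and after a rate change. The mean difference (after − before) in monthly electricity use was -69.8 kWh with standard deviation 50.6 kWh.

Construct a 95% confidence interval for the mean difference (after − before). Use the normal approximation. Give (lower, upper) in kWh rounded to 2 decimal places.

(-86.81, -52.79)

Paired design: SE = s_d/√n = 50.6/√34 = 8.6778.
z* = 1.960; margin of error = 1.960 × 8.6778 = 17.0085.
-69.8 ± 17.0085 → (-86.81, -52.79).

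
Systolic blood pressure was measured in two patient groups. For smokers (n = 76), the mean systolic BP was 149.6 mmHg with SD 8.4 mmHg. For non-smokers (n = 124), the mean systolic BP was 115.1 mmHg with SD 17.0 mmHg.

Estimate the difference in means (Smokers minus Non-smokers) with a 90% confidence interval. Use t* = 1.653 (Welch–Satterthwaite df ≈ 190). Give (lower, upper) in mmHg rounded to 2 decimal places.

(31.52, 37.48)

SE₁ = s₁/√n₁ = 8.4/√76 = 0.9635; SE₂ = 17.0/√124 = 1.5266.
Independent samples, unequal variances: SE_diff = √(SE₁² + SE₂²) = √(0.92833225 + 2.33050756) = 1.8052.
t* = 1.653, so margin of error = 1.653 × 1.8052 = 2.9840.
Difference in means = 149.6 − 115.1 = 34.5000.
34.5000 ± 2.9840 → (31.52, 37.48).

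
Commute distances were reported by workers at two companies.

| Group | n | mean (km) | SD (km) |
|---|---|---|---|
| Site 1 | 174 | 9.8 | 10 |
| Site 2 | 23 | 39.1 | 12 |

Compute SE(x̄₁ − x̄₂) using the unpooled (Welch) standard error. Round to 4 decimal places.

2.6145

SE₁ = s₁/√n₁ = 10/√174 = 0.7581; SE₂ = 12/√23 = 2.5022.
Independent samples, unequal variances: SE_diff = √(SE₁² + SE₂²) = √(0.57471561 + 6.26100484) = 2.6145.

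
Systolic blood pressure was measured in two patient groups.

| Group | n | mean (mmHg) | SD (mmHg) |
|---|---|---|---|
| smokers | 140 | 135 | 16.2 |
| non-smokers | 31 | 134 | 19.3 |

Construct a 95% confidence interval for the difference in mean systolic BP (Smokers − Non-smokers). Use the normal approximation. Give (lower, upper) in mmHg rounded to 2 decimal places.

(-6.30, 8.30)

Per-group SEs: s₁/√n₁ = 16.2/√140 = 1.3691, s₂/√n₂ = 19.3/√31 = 3.4664.
Unpooled SE of the difference: √(1.87443481 + 12.01592896) = 3.7270.
Margin of error = z* · SE = 1.960 × 3.7270 = 7.3049.
x̄₁ − x̄₂ = 135 − 134 = 1.0000.
CI: 1.0000 ± 7.3049 = (-6.30, 8.30).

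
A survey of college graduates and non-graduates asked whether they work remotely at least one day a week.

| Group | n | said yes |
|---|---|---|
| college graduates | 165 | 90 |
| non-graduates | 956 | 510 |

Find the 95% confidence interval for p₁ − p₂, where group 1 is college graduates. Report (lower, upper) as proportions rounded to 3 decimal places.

Sample proportions: 90/165 = 0.5455, 510/956 = 0.5335.
Each SE is √(p̂(1−p̂)/n): √(0.5455·0.4545/165) = 0.03876 and √(0.5335·0.4665/956) = 0.01613.
SE(p̂₁ − p̂₂) = √(SE₁² + SE₂²) = √(0.0015023376 + 0.0002601769) = 0.04198, since the two samples are independent.
At 95% confidence z* = 1.960; margin = 1.960 × 0.04198 = 0.08228.
The difference is 0.5455 − 0.5335 = 0.0120, so the interval is 0.0120 ± 0.08228 = (-0.070, 0.094).

(-0.070, 0.094)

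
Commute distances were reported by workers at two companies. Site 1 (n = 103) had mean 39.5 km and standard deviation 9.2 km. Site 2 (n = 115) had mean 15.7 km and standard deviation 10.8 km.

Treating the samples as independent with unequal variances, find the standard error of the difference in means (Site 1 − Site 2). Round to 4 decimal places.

1.3550

SE₁ = s₁/√n₁ = 9.2/√103 = 0.9065; SE₂ = 10.8/√115 = 1.0071.
Independent samples, unequal variances: SE_diff = √(SE₁² + SE₂²) = √(0.82174225 + 1.01425041) = 1.3550.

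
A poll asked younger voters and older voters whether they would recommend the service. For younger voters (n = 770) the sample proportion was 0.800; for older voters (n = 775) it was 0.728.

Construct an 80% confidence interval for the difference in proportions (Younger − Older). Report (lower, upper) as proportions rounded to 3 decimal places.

The two standard errors are √(0.8000×0.2000/770) = 0.01441 and √(0.7280×0.2720/775) = 0.01598.
Because the samples are independent, SE_diff = √(0.01441² + 0.01598²) = 0.02152.
Using z* = 1.282 for 80%, ME = 1.282 × 0.02152 = 0.02759.
p̂₁ − p̂₂ = 0.0720; interval 0.0720 ± 0.02759 gives (0.044, 0.100).

(0.044, 0.100)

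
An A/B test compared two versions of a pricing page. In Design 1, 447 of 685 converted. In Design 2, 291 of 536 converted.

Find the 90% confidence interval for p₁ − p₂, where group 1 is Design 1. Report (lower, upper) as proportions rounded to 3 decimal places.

p̂₁ = 447/685 = 0.6526 and p̂₂ = 291/536 = 0.5429.
SE₁ = √(p̂₁(1−p̂₁)/n₁) = √(0.6526·0.3474/685) = 0.01819; SE₂ = √(0.5429·0.4571/536) = 0.02152.
Independent samples: SE of the difference = √(SE₁² + SE₂²) = √(0.0003308761 + 0.0004631104) = 0.02818.
z* for 90% confidence is 1.645, so the margin of error is 1.645 × 0.02818 = 0.04636.
Point estimate p̂₁ − p̂₂ = 0.6526 − 0.5429 = 0.1097.
0.1097 ± 0.04636 → (0.063, 0.156).

(0.063, 0.156)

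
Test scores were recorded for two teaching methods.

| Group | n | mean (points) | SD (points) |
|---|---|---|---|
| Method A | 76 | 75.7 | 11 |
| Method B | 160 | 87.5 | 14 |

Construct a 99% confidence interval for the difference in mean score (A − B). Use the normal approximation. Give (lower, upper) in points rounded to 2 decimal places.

SE₁ = s₁/√n₁ = 11/√76 = 1.2618; SE₂ = 14/√160 = 1.1068.
Independent samples, unequal variances: SE_diff = √(SE₁² + SE₂²) = √(1.59213924 + 1.22500624) = 1.6784.
z* = 2.576, so margin of error = 2.576 × 1.6784 = 4.3236.
Difference in means = 75.7 − 87.5 = -11.8000.
-11.8000 ± 4.3236 → (-16.12, -7.48).

(-16.12, -7.48)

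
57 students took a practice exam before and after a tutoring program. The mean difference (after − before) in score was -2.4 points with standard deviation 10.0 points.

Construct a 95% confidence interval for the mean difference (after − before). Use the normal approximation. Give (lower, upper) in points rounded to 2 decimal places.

(-5.00, 0.20)

Paired design: SE = s_d/√n = 10.0/√57 = 1.3245.
z* = 1.960; margin of error = 1.960 × 1.3245 = 2.5960.
-2.4 ± 2.5960 → (-5.00, 0.20).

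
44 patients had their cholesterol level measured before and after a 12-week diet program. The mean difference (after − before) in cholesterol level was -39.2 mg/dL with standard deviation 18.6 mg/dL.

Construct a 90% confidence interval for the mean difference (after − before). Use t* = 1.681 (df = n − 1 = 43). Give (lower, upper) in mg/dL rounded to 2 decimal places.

(-43.91, -34.49)

This is a matched-pairs design, so SE = s_d/√n = 18.6/√44 = 2.8041.
Margin = 1.681 × 2.8041 = 4.7137; the interval is -39.2 ± 4.7137 = (-43.91, -34.49).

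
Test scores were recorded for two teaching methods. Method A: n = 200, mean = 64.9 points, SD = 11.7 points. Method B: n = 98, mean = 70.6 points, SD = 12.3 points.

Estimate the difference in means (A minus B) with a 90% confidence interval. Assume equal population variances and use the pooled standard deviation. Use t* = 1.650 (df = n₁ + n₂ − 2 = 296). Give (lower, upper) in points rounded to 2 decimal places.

s_p = √[((n₁−1)s₁² + (n₂−1)s₂²)/(n₁+n₂−2)] = √[(199·11.7² + 97·12.3²)/296] = 11.9000.
SE = 11.9000·√(1/200 + 1/98) = 1.4673.
With t* = 1.650, margin = 1.650 × 1.4673 = 2.4210.
x̄₁ − x̄₂ = 64.9 − 70.6 = -5.7000; interval -5.7000 ± 2.4210 = (-8.12, -3.28).

(-8.12, -3.28)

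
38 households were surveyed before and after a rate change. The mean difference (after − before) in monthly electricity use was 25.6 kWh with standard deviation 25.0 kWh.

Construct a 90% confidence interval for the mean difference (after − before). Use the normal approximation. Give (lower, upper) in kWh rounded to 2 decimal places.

Paired design: SE = s_d/√n = 25.0/√38 = 4.0555.
z* = 1.645; margin of error = 1.645 × 4.0555 = 6.6713.
25.6 ± 6.6713 → (18.93, 32.27).

(18.93, 32.27)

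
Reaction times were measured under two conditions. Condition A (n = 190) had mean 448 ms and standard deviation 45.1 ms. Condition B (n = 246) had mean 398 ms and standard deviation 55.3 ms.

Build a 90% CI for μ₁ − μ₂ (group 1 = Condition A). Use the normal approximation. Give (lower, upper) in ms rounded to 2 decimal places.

(42.09, 57.91)

Standard errors of each mean: 45.1/√190 = 3.2719 and 55.3/√246 = 3.5258.
SE(x̄₁ − x̄₂) = √(3.2719² + 3.5258²) = 4.8101 for independent samples with unequal variances.
With z* = 1.645, the margin is 1.645 × 4.8101 = 7.9126.
x̄₁ − x̄₂ = 448 − 398 = 50.0000; the interval is 50.0000 ± 7.9126 = (42.09, 57.91).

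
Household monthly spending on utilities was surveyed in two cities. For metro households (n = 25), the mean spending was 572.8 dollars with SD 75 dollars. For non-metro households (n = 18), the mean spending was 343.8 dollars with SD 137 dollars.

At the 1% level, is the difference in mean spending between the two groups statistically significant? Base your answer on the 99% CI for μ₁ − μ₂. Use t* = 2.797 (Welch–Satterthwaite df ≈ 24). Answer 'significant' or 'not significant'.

Standard errors of each mean: 75/√25 = 15.0000 and 137/√18 = 32.2912.
SE(x̄₁ − x̄₂) = √(15.0000² + 32.2912²) = 35.6051 for independent samples with unequal variances.
With t* = 2.797, the margin is 2.797 × 35.6051 = 99.5875.
x̄₁ − x̄₂ = 572.8 − 343.8 = 229.0000; the interval is 229.0000 ± 99.5875 = (129.4125, 328.5875).
The interval (129.4125, 328.5875) does not contain 0, so the difference is significant.

significant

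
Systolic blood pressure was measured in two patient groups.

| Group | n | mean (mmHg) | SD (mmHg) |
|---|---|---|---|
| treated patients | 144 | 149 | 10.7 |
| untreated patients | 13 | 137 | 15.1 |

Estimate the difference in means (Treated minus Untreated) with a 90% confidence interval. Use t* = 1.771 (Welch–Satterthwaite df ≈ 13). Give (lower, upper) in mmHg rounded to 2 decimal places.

SE₁ = s₁/√n₁ = 10.7/√144 = 0.8917; SE₂ = 15.1/√13 = 4.1880.
Independent samples, unequal variances: SE_diff = √(SE₁² + SE₂²) = √(0.79512889 + 17.539344) = 4.2819.
t* = 1.771, so margin of error = 1.771 × 4.2819 = 7.5832.
Difference in means = 149 − 137 = 12.0000.
12.0000 ± 7.5832 → (4.42, 19.58).

(4.42, 19.58)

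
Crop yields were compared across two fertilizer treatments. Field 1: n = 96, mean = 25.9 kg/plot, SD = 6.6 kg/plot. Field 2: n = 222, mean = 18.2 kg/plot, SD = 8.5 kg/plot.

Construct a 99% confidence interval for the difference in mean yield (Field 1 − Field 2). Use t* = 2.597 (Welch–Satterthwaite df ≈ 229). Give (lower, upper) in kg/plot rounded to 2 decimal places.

(5.41, 9.99)

Standard errors of each mean: 6.6/√96 = 0.6736 and 8.5/√222 = 0.5705.
SE(x̄₁ − x̄₂) = √(0.6736² + 0.5705²) = 0.8827 for independent samples with unequal variances.
With t* = 2.597, the margin is 2.597 × 0.8827 = 2.2924.
x̄₁ − x̄₂ = 25.9 − 18.2 = 7.7000; the interval is 7.7000 ± 2.2924 = (5.41, 9.99).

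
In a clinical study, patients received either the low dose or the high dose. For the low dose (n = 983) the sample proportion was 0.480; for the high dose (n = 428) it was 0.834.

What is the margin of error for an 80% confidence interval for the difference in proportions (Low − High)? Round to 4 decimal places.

0.0308

The two standard errors are √(0.4800×0.5200/983) = 0.01593 and √(0.8340×0.1660/428) = 0.01799.
Because the samples are independent, SE_diff = √(0.01593² + 0.01799²) = 0.02403.
Using z* = 1.282 for 80%, ME = 1.282 × 0.02403 = 0.03081.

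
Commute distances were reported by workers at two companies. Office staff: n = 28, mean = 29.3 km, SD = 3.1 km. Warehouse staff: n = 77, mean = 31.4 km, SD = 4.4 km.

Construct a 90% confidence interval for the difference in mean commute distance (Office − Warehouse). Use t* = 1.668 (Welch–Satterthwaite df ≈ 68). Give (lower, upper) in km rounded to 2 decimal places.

SE₁ = s₁/√n₁ = 3.1/√28 = 0.5858; SE₂ = 4.4/√77 = 0.5014.
Independent samples, unequal variances: SE_diff = √(SE₁² + SE₂²) = √(0.34316164 + 0.25140196) = 0.7711.
t* = 1.668, so margin of error = 1.668 × 0.7711 = 1.2862.
Difference in means = 29.3 − 31.4 = -2.1000.
-2.1000 ± 1.2862 → (-3.39, -0.81).

(-3.39, -0.81)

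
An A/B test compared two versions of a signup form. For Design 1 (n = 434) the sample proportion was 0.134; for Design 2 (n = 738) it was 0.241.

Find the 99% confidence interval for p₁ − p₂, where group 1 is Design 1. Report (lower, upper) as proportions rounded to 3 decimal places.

Each SE is √(p̂(1−p̂)/n): √(0.1340·0.8660/434) = 0.01635 and √(0.2410·0.7590/738) = 0.01574.
SE(p̂₁ − p̂₂) = √(SE₁² + SE₂²) = √(0.0002673225 + 0.0002477476) = 0.02270, since the two samples are independent.
At 99% confidence z* = 2.576; margin = 2.576 × 0.02270 = 0.05848.
The difference is 0.1340 − 0.2410 = -0.1070, so the interval is -0.1070 ± 0.05848 = (-0.165, -0.049).

(-0.165, -0.049)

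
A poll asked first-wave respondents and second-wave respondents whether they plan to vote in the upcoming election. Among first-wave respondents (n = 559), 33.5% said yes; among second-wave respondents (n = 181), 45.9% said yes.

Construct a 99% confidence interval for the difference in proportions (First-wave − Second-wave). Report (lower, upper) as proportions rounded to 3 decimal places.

(-0.232, -0.016)

Each SE is √(p̂(1−p̂)/n): √(0.3350·0.6650/559) = 0.01996 and √(0.4590·0.5410/181) = 0.03704.
SE(p̂₁ − p̂₂) = √(SE₁² + SE₂²) = √(0.0003984016 + 0.0013719616) = 0.04208, since the two samples are independent.
At 99% confidence z* = 2.576; margin = 2.576 × 0.04208 = 0.10840.
The difference is 0.3350 − 0.4590 = -0.1240, so the interval is -0.1240 ± 0.10840 = (-0.232, -0.016).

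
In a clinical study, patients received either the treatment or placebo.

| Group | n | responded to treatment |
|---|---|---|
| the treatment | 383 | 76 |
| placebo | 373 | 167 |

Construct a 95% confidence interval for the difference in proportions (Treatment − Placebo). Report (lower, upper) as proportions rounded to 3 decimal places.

(-0.314, -0.185)

Sample proportions: 76/383 = 0.1984, 167/373 = 0.4477.
Each SE is √(p̂(1−p̂)/n): √(0.1984·0.8016/383) = 0.02038 and √(0.4477·0.5523/373) = 0.02575.
SE(p̂₁ − p̂₂) = √(SE₁² + SE₂²) = √(0.0004153444 + 0.0006630625) = 0.03284, since the two samples are independent.
At 95% confidence z* = 1.960; margin = 1.960 × 0.03284 = 0.06437.
The difference is 0.1984 − 0.4477 = -0.2493, so the interval is -0.2493 ± 0.06437 = (-0.314, -0.185).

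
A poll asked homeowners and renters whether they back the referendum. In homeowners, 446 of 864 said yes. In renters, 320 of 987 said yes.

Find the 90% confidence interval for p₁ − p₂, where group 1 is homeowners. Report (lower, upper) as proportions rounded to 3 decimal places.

Sample proportions: 446/864 = 0.5162, 320/987 = 0.3242.
Each SE is √(p̂(1−p̂)/n): √(0.5162·0.4838/864) = 0.01700 and √(0.3242·0.6758/987) = 0.01490.
SE(p̂₁ − p̂₂) = √(SE₁² + SE₂²) = √(0.000289 + 0.00022201) = 0.02261, since the two samples are independent.
At 90% confidence z* = 1.645; margin = 1.645 × 0.02261 = 0.03719.
The difference is 0.5162 − 0.3242 = 0.1920, so the interval is 0.1920 ± 0.03719 = (0.155, 0.229).

(0.155, 0.229)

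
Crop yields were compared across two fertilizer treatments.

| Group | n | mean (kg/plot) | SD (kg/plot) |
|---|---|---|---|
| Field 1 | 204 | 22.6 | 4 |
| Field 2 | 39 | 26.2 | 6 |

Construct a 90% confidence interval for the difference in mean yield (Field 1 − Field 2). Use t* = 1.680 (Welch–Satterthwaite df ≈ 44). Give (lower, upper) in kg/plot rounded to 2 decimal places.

SE₁ = s₁/√n₁ = 4/√204 = 0.2801; SE₂ = 6/√39 = 0.9608.
Independent samples, unequal variances: SE_diff = √(SE₁² + SE₂²) = √(0.07845601 + 0.92313664) = 1.0008.
t* = 1.680, so margin of error = 1.680 × 1.0008 = 1.6813.
Difference in means = 22.6 − 26.2 = -3.6000.
-3.6000 ± 1.6813 → (-5.28, -1.92).

(-5.28, -1.92)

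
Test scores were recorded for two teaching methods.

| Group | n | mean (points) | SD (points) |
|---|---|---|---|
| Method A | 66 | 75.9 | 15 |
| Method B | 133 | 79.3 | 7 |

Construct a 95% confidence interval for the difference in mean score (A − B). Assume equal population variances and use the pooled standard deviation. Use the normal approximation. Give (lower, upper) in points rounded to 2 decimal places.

(-6.45, -0.35)

Pooled variance s_p² = [65·15² + 132·7²] / (66+133−2) = 107.0711, so s_p = 10.3475.
SE_diff = s_p·√(1/n₁ + 1/n₂) = 10.3475·√(1/66 + 1/133) = 1.5580.
z* = 1.960; margin = 1.960 × 1.5580 = 3.0537.
Difference = 75.9 − 79.3 = -3.4000.
-3.4000 ± 3.0537 → (-6.45, -0.35).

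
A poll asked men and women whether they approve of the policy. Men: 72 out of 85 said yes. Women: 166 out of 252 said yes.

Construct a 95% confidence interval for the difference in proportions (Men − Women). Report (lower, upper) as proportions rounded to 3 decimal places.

(0.092, 0.285)

First, p̂₁ = 72/85 = 0.8471; p̂₂ = 166/252 = 0.6587.
The two standard errors are √(0.8471×0.1529/85) = 0.03904 and √(0.6587×0.3413/252) = 0.02987.
Because the samples are independent, SE_diff = √(0.03904² + 0.02987²) = 0.04916.
Using z* = 1.960 for 95%, ME = 1.960 × 0.04916 = 0.09635.
p̂₁ − p̂₂ = 0.1884; interval 0.1884 ± 0.09635 gives (0.092, 0.285).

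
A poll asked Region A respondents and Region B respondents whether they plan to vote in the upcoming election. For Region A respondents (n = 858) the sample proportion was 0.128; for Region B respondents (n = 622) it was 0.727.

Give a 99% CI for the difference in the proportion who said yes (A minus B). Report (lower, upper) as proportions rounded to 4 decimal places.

(-0.6536, -0.5444)

SE₁ = √(p̂₁(1−p̂₁)/n₁) = √(0.1280·0.8720/858) = 0.01141; SE₂ = √(0.7270·0.2730/622) = 0.01786.
Independent samples: SE of the difference = √(SE₁² + SE₂²) = √(0.0001301881 + 0.0003189796) = 0.02119.
z* for 99% confidence is 2.576, so the margin of error is 2.576 × 0.02119 = 0.05459.
Point estimate p̂₁ − p̂₂ = 0.1280 − 0.7270 = -0.5990.
-0.5990 ± 0.05459 → (-0.6536, -0.5444).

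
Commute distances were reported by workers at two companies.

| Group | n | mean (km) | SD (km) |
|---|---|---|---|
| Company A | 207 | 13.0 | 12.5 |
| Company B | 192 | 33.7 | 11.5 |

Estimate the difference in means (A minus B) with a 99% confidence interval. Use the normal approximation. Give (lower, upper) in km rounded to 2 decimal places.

(-23.80, -17.60)

SE₁ = s₁/√n₁ = 12.5/√207 = 0.8688; SE₂ = 11.5/√192 = 0.8299.
Independent samples, unequal variances: SE_diff = √(SE₁² + SE₂²) = √(0.75481344 + 0.68873401) = 1.2015.
z* = 2.576, so margin of error = 2.576 × 1.2015 = 3.0951.
Difference in means = 13.0 − 33.7 = -20.7000.
-20.7000 ± 3.0951 → (-23.80, -17.60).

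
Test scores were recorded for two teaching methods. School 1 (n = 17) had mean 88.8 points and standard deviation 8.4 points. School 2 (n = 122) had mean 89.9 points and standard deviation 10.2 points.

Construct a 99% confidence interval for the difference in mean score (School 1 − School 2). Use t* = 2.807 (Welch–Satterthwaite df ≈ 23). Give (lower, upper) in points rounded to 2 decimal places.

(-7.38, 5.18)

Per-group SEs: s₁/√n₁ = 8.4/√17 = 2.0373, s₂/√n₂ = 10.2/√122 = 0.9235.
Unpooled SE of the difference: √(4.15059129 + 0.85285225) = 2.2368.
Margin of error = t* · SE = 2.807 × 2.2368 = 6.2787.
x̄₁ − x̄₂ = 88.8 − 89.9 = -1.1000.
CI: -1.1000 ± 6.2787 = (-7.38, 5.18).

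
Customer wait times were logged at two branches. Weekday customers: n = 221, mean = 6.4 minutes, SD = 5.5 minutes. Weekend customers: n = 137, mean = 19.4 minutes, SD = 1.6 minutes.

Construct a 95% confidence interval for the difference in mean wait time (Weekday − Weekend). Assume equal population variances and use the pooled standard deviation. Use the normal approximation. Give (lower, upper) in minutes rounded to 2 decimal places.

s_p = √[((n₁−1)s₁² + (n₂−1)s₂²)/(n₁+n₂−2)] = √[(220·5.5² + 136·1.6²)/356] = 4.4353.
SE = 4.4353·√(1/221 + 1/137) = 0.4823.
With z* = 1.960, margin = 1.960 × 0.4823 = 0.9453.
x̄₁ − x̄₂ = 6.4 − 19.4 = -13.0000; interval -13.0000 ± 0.9453 = (-13.95, -12.05).

(-13.95, -12.05)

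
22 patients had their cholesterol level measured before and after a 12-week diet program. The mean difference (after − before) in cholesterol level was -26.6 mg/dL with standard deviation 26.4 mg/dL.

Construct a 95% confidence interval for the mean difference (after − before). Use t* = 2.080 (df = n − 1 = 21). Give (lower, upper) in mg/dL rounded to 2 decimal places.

Paired design: SE = s_d/√n = 26.4/√22 = 5.6285.
t* = 2.080; margin of error = 2.080 × 5.6285 = 11.7073.
-26.6 ± 11.7073 → (-38.31, -14.89).

(-38.31, -14.89)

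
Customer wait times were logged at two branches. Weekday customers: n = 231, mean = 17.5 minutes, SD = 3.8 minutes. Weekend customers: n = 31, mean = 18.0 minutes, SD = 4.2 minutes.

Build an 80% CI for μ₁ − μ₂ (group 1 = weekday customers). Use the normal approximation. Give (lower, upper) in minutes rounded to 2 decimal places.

(-1.52, 0.52)

Standard errors of each mean: 3.8/√231 = 0.2500 and 4.2/√31 = 0.7543.
SE(x̄₁ − x̄₂) = √(0.2500² + 0.7543²) = 0.7946 for independent samples with unequal variances.
With z* = 1.282, the margin is 1.282 × 0.7946 = 1.0187.
x̄₁ − x̄₂ = 17.5 − 18.0 = -0.5000; the interval is -0.5000 ± 1.0187 = (-1.52, 0.52).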